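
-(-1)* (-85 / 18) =-85 / 18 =-4.72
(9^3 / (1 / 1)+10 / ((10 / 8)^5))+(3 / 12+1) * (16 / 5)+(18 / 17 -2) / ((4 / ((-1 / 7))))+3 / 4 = 219275473 / 297500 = 737.06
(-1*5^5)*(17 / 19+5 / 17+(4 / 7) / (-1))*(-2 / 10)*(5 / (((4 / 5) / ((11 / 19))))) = 59984375 / 42959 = 1396.32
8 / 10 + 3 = 19 / 5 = 3.80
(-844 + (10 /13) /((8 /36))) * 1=-10927 /13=-840.54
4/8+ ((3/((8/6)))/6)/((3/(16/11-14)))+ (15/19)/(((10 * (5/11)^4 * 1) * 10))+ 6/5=206882/653125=0.32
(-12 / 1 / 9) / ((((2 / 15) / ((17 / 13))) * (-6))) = 85 / 39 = 2.18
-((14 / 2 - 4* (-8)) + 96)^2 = -18225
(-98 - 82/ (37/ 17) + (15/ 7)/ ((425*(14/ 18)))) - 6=-21831931/ 154105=-141.67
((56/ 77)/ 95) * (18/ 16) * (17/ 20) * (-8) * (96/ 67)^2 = -2820096/ 23455025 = -0.12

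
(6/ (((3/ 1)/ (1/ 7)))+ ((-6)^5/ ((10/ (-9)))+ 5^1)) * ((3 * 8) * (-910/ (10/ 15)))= -229440744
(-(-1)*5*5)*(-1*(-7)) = 175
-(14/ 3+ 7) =-35/ 3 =-11.67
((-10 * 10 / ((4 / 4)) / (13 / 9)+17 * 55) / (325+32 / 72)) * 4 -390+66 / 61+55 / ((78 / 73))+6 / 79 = -359712448175 / 1100958378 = -326.73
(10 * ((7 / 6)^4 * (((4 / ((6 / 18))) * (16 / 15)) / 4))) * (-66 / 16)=-26411 / 108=-244.55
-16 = -16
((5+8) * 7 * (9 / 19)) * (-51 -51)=-4396.74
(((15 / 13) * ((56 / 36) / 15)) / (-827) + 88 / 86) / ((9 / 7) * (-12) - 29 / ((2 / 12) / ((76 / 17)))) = -0.00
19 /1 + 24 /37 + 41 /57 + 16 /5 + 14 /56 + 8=1342081 /42180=31.82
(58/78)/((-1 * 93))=-29/3627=-0.01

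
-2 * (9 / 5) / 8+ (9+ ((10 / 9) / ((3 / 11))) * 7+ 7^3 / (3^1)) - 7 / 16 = 326083 / 2160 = 150.96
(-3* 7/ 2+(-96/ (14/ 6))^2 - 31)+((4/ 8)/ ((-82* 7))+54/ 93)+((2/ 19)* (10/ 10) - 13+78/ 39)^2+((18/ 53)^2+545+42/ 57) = 585149696764901/ 252615830684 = 2316.36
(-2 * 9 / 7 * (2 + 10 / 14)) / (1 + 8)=-38 / 49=-0.78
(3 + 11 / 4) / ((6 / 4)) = 23 / 6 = 3.83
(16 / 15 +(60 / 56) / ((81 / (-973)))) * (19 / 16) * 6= -60553 / 720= -84.10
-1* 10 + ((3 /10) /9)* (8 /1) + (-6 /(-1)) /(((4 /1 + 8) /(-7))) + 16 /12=-119 /10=-11.90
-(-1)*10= 10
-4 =-4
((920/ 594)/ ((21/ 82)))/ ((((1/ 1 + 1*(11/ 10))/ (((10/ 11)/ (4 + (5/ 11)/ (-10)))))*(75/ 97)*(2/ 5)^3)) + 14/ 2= 696649979/ 34184997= 20.38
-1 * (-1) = 1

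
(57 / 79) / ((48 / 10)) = 95 / 632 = 0.15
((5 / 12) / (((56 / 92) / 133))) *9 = 819.38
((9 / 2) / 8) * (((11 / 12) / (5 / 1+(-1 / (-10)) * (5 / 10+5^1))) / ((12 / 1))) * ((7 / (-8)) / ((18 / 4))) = -385 / 255744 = -0.00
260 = 260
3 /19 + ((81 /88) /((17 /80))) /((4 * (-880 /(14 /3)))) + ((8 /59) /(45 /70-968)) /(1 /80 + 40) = 22122583873135 /145401120858576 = 0.15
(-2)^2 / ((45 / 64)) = 256 / 45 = 5.69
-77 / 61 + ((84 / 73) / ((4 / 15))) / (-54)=-1.34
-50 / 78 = -25 / 39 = -0.64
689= 689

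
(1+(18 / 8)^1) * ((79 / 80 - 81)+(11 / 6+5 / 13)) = -242719 / 960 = -252.83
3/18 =1/6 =0.17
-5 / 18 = -0.28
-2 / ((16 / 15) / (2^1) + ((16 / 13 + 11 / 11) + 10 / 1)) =-390 / 2489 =-0.16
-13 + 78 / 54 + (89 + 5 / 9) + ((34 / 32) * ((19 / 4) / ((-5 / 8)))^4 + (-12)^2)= 2354207 / 625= 3766.73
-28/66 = -14/33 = -0.42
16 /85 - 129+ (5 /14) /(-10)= -128.85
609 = 609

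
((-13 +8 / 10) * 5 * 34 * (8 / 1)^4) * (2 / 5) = -16990208 / 5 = -3398041.60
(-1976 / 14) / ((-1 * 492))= 247 / 861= 0.29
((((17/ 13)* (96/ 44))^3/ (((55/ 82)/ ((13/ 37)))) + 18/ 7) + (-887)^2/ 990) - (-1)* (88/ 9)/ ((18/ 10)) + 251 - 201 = 864.89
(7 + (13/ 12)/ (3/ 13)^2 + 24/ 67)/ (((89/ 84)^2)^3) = 651992882881536/ 33297746494387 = 19.58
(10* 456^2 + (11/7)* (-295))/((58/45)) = 654852375/406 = 1612936.88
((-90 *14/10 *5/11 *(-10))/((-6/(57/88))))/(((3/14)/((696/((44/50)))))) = -303738750/1331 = -228203.42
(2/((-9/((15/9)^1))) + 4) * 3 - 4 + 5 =107/9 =11.89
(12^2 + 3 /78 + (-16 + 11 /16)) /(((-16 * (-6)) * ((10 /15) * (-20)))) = -5355 /53248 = -0.10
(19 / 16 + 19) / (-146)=-323 / 2336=-0.14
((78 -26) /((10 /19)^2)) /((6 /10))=4693 /15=312.87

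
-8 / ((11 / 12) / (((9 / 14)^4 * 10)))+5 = -261605 / 26411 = -9.91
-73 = -73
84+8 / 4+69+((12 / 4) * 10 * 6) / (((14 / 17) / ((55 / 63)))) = 16945 / 49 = 345.82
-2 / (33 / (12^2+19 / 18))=-2611 / 297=-8.79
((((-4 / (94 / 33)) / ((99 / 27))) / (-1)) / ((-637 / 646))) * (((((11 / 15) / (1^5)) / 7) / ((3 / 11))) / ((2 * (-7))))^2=-4729043 / 16173796275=-0.00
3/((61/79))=237/61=3.89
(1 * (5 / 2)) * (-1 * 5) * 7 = -175 / 2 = -87.50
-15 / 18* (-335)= 1675 / 6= 279.17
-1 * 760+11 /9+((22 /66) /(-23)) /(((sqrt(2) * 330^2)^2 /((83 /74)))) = -91892733162120083 /121106252520000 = -758.78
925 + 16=941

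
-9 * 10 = -90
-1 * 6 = -6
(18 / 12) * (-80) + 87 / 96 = -3811 / 32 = -119.09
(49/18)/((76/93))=1519/456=3.33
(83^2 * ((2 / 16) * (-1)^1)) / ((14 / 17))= -117113 / 112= -1045.65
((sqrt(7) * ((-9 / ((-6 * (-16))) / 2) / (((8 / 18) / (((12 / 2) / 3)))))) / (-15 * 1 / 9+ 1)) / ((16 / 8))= 81 * sqrt(7) / 512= 0.42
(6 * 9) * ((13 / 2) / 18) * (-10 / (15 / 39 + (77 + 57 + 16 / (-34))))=-2873 / 1973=-1.46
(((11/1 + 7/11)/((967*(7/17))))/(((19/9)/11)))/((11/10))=195840/1414721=0.14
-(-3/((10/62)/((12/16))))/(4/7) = 1953/80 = 24.41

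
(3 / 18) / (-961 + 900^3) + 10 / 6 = 2429996797 / 1457998078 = 1.67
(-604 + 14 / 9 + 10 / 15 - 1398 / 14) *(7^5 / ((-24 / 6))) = 106131403 / 36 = 2948094.53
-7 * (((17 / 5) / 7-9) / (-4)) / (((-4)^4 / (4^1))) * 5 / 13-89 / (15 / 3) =-148841 / 8320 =-17.89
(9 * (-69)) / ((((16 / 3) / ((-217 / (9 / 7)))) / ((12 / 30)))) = 314433 / 40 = 7860.82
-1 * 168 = -168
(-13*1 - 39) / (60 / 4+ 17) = -1.62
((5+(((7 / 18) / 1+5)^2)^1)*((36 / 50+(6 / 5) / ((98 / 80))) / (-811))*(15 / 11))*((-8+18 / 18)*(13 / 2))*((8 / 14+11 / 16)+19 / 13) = 15158996543 / 1258931520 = 12.04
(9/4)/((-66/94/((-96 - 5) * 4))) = 14241/11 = 1294.64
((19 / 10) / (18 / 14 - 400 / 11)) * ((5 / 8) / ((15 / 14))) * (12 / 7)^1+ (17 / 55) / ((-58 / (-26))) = 0.08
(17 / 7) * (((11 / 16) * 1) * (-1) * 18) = -1683 / 56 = -30.05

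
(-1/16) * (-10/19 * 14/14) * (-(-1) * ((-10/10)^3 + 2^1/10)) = -1/38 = -0.03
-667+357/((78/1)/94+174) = -1821320/2739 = -664.96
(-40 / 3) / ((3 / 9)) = -40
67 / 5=13.40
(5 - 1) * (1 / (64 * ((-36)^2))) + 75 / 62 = 777631 / 642816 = 1.21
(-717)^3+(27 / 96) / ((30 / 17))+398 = -117952452749 / 320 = -368601414.84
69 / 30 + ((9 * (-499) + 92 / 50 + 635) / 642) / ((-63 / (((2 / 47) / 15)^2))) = 128433787949 / 55840758750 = 2.30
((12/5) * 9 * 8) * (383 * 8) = 2647296/5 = 529459.20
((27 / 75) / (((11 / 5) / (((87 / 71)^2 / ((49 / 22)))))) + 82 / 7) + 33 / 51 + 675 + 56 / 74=534645636258 / 776843305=688.23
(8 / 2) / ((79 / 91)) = 364 / 79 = 4.61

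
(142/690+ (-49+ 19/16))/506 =-262789/2793120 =-0.09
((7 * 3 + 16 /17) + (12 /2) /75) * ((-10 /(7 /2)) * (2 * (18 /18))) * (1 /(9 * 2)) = -5348 /765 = -6.99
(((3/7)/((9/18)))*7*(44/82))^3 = 2299968/68921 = 33.37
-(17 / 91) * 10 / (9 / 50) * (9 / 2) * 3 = -12750 / 91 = -140.11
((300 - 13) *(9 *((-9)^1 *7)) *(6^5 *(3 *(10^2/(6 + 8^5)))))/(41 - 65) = 1129804200/2341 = 482616.06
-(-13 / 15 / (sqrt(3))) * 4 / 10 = 26 * sqrt(3) / 225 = 0.20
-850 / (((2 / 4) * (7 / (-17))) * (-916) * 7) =-7225 / 11221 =-0.64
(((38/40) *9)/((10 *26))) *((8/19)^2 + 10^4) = 2030661/6175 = 328.85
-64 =-64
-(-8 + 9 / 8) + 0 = 55 / 8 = 6.88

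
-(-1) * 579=579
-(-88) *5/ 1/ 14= 220/ 7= 31.43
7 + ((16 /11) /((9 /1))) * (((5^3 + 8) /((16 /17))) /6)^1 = 10.81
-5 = -5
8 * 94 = 752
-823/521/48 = -823/25008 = -0.03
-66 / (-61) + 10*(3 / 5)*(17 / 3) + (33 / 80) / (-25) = 4277987 / 122000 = 35.07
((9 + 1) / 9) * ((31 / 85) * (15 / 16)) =155 / 408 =0.38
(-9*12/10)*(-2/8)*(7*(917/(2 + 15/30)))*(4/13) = 693252/325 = 2133.08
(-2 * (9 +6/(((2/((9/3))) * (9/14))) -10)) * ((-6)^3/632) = 702/79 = 8.89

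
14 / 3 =4.67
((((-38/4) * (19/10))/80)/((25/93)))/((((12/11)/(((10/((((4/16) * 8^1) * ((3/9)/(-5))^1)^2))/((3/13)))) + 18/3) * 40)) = -4800939/1372902400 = -0.00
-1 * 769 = -769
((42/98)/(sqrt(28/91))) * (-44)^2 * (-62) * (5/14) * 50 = -22506000 * sqrt(13)/49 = -1656051.78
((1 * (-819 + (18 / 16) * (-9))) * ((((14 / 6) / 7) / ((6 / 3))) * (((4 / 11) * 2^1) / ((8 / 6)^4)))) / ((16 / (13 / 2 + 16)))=-732645 / 16384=-44.72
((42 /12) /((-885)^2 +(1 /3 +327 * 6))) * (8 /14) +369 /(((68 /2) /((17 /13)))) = 14.19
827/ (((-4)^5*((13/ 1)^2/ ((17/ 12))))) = -14059/ 2076672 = -0.01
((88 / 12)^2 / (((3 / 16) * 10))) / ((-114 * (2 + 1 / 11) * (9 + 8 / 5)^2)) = -106480 / 99430173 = -0.00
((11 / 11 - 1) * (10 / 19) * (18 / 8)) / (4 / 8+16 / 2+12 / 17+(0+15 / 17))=0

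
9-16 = -7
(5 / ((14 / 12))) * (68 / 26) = 1020 / 91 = 11.21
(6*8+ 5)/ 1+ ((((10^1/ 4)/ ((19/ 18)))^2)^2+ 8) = 12050206/ 130321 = 92.47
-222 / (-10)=22.20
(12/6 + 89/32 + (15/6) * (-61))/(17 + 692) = -4727/22688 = -0.21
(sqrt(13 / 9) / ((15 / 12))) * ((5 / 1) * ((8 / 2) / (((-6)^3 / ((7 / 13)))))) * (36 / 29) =-56 * sqrt(13) / 3393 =-0.06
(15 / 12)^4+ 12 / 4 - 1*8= -655 / 256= -2.56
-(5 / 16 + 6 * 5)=-485 / 16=-30.31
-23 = -23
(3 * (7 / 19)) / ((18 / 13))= 91 / 114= 0.80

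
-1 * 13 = -13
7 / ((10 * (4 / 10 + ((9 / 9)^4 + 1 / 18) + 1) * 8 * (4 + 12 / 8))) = 63 / 9724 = 0.01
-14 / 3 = -4.67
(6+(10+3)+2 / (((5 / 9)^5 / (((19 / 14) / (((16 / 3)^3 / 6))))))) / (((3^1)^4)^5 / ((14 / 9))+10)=942076411 / 100419391196800000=0.00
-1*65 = -65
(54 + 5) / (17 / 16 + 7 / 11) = 10384 / 299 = 34.73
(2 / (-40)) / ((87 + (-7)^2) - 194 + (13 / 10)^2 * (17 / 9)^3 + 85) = -3645 / 2798597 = -0.00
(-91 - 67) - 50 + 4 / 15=-3116 / 15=-207.73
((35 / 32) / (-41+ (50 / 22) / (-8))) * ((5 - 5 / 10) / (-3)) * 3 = 165 / 1384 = 0.12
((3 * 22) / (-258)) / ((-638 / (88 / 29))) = 44 / 36163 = 0.00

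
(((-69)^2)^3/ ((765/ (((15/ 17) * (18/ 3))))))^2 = 46585319691109245650244/ 83521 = 557767743335319807.60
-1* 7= -7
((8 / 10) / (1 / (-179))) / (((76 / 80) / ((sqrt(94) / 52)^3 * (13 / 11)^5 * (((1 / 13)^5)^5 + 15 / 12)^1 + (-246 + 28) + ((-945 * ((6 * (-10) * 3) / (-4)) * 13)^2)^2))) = -14078944957961520269375040.00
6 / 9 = 0.67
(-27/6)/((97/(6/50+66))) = -14877/4850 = -3.07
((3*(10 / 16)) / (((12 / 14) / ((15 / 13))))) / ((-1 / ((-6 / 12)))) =525 / 416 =1.26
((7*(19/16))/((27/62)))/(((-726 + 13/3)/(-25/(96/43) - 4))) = 6015457/14964480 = 0.40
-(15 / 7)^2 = -225 / 49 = -4.59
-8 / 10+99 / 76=191 / 380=0.50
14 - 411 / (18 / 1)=-53 / 6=-8.83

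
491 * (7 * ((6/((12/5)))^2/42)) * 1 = 12275/24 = 511.46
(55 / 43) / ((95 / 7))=77 / 817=0.09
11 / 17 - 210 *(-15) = 3150.65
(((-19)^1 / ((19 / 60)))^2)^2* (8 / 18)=5760000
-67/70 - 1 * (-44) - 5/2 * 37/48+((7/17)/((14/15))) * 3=2424133/57120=42.44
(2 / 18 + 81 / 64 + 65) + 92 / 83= 3226331 / 47808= 67.49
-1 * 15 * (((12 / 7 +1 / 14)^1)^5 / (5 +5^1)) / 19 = -29296875 / 20437312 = -1.43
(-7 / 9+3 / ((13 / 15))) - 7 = -505 / 117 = -4.32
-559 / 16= -34.94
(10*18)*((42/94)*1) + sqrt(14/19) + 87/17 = 86.40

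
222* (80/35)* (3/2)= 5328/7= 761.14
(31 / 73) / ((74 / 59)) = 0.34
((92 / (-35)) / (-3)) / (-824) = -23 / 21630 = -0.00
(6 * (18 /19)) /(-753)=-36 /4769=-0.01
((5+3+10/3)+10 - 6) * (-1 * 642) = -9844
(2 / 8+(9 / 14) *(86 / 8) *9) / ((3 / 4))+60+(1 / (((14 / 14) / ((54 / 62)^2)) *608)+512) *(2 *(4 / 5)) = 1476184783 / 1533756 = 962.46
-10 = -10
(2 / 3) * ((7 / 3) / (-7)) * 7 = -14 / 9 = -1.56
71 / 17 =4.18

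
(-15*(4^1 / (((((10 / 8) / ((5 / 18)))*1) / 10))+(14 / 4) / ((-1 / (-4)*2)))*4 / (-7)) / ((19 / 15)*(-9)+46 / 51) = -12.97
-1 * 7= -7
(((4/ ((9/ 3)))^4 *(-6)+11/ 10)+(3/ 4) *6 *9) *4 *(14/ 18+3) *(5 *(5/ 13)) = 2078080/ 3159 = 657.83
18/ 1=18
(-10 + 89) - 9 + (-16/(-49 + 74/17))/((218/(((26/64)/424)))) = 9821824541/140311776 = 70.00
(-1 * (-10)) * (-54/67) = -540/67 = -8.06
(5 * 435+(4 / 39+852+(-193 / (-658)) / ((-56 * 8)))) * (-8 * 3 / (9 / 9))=-34801307161 / 479024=-72650.45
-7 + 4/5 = -31/5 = -6.20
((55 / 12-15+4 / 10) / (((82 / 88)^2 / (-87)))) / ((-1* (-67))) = 8435636 / 563135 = 14.98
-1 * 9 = -9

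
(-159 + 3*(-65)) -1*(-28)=-326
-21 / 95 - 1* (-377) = 35794 / 95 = 376.78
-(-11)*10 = 110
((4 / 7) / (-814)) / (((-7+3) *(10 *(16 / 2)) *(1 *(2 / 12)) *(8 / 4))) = 3 / 455840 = 0.00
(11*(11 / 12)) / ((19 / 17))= 2057 / 228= 9.02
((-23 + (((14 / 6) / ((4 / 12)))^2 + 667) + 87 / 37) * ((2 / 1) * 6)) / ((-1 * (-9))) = 34304 / 37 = 927.14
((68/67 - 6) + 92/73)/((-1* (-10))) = -9109/24455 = -0.37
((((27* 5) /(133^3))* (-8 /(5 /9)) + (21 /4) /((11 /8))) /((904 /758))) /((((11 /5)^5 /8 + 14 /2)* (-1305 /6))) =-1075895725000 /982723278493341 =-0.00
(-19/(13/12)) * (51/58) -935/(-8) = 305983/3016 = 101.45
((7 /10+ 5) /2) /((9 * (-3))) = -19 /180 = -0.11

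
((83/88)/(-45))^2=6889/15681600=0.00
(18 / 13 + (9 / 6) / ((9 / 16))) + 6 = 392 / 39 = 10.05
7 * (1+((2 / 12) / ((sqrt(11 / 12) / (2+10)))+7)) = 28 * sqrt(33) / 11+56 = 70.62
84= 84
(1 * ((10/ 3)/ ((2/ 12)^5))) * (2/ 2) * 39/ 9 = 112320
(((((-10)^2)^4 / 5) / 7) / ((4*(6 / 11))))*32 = 880000000 / 21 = 41904761.90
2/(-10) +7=34/5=6.80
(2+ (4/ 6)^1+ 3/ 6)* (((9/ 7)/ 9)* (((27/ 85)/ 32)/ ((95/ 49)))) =63/ 27200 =0.00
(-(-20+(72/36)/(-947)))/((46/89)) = 842919/21781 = 38.70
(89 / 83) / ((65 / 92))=8188 / 5395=1.52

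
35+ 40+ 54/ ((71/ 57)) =8403/ 71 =118.35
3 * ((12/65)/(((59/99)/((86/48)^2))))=183051/61360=2.98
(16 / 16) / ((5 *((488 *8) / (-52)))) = -13 / 4880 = -0.00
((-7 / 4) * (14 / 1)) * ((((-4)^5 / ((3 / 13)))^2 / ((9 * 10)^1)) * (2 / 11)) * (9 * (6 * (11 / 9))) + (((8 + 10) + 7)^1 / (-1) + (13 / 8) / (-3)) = -69466090433 / 1080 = -64320454.10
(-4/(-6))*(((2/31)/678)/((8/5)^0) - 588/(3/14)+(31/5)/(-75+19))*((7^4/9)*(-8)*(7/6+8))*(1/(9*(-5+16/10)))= -152327336149835/130238037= -1169607.13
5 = 5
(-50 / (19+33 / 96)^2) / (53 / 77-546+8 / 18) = 35481600 / 144678911473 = 0.00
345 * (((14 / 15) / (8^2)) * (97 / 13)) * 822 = 30858.59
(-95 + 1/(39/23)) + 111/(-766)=-2824741/29874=-94.56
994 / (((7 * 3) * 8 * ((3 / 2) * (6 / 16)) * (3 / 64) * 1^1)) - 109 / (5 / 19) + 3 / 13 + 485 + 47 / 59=92017058 / 310635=296.22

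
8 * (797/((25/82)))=522832/25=20913.28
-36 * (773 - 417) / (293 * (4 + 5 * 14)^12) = -801 / 493774064054049366357248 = -0.00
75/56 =1.34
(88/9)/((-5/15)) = -88/3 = -29.33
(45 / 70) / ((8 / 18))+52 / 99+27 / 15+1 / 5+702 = 3913907 / 5544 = 705.97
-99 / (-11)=9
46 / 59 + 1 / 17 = 841 / 1003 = 0.84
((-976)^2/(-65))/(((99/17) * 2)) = -8096896/6435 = -1258.26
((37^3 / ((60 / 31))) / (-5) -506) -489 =-1868743 / 300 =-6229.14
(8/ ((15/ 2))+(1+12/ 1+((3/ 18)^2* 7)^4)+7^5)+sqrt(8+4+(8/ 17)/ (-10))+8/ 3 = 2* sqrt(21590)/ 85+141287070437/ 8398080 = 16827.19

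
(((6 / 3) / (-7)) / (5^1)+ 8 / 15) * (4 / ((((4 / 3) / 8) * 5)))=16 / 7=2.29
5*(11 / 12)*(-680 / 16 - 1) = -1595 / 8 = -199.38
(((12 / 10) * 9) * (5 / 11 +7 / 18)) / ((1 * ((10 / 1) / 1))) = 501 / 550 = 0.91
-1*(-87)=87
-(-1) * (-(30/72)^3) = -125/1728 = -0.07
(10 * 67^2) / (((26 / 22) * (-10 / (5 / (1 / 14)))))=-3456530 / 13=-265886.92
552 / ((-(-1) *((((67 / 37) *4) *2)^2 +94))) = 377844 / 207991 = 1.82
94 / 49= 1.92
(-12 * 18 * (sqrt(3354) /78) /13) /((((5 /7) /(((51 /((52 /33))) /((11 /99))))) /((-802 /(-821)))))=-765317322 * sqrt(3354) /9018685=-4914.51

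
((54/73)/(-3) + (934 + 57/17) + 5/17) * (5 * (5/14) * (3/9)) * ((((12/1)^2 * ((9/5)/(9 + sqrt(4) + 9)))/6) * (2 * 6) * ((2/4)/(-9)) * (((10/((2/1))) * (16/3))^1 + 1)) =-193110124/8687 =-22229.78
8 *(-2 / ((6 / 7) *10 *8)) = -7 / 30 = -0.23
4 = 4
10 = 10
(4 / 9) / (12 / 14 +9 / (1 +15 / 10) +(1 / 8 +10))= 1120 / 36747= 0.03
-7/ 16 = -0.44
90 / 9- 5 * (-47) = 245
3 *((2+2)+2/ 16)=99/ 8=12.38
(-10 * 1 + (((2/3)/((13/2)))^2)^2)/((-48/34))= 196640309/27761292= 7.08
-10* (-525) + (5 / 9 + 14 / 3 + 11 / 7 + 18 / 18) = 331241 / 63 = 5257.79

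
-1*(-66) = 66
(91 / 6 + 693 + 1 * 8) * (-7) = -30079 / 6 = -5013.17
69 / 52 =1.33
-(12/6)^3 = -8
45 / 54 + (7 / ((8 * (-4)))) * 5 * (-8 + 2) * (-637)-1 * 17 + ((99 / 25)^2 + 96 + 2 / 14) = -857777489 / 210000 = -4084.65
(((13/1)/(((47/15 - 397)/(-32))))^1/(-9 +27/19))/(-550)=247/974820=0.00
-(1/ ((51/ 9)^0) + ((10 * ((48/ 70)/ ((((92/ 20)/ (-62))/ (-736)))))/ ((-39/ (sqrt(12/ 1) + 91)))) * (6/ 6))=317440 * sqrt(3)/ 91 + 158719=164761.00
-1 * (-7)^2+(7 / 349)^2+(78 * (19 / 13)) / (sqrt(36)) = -3653981 / 121801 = -30.00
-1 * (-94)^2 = -8836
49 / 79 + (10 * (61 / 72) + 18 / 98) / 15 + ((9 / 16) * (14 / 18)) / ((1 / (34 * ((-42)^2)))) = 54851979221 / 2090340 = 26240.70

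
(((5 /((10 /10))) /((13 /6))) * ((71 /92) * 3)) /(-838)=-3195 /501124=-0.01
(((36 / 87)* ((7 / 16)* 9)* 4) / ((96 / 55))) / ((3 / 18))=10395 / 464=22.40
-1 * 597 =-597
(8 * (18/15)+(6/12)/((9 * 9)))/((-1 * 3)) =-7781/2430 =-3.20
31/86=0.36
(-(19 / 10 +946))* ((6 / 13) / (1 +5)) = -72.92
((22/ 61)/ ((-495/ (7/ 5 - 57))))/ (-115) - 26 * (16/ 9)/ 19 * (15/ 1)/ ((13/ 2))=-168370564/ 29989125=-5.61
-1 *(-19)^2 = -361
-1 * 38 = -38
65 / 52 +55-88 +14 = -71 / 4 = -17.75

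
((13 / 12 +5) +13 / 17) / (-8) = -1397 / 1632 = -0.86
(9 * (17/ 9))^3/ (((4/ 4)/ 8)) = 39304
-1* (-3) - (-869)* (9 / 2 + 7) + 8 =20009 / 2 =10004.50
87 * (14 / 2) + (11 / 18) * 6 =1838 / 3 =612.67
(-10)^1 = -10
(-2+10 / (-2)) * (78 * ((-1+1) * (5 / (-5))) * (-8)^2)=0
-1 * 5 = -5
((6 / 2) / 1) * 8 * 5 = 120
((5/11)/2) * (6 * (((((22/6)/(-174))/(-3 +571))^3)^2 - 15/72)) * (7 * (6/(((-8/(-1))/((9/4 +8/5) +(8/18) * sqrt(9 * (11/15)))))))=-6935341884850257904948458183421991/1207787430286847635147486610325504 - 990763126407179700706922597631713 * sqrt(165)/7473184724899869742475073401389056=-7.45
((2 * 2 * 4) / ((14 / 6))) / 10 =24 / 35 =0.69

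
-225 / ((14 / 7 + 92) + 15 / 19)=-4275 / 1801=-2.37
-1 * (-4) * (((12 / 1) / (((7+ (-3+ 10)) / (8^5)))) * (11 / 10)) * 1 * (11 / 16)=2973696 / 35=84962.74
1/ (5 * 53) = 1/ 265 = 0.00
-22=-22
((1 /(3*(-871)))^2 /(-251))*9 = -1 /190418891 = -0.00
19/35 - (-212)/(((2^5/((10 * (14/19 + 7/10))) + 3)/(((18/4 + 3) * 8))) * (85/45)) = 1094317321/849065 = 1288.85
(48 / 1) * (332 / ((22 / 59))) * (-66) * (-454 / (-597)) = -426861696 / 199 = -2145033.65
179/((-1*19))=-179/19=-9.42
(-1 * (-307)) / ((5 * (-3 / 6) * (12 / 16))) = -2456 / 15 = -163.73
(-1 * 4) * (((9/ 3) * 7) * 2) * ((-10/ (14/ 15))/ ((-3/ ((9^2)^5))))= -2092070640600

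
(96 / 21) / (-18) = -16 / 63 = -0.25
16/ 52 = 4/ 13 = 0.31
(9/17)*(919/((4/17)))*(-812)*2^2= -6716052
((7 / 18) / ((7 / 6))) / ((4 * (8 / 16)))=1 / 6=0.17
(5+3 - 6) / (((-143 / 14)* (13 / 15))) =-420 / 1859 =-0.23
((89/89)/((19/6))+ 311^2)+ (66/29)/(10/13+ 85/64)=92998104853/961495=96722.40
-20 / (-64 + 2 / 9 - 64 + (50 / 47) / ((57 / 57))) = 423 / 2680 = 0.16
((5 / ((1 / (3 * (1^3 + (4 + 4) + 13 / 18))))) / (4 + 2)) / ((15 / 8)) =350 / 27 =12.96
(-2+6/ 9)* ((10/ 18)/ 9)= -20/ 243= -0.08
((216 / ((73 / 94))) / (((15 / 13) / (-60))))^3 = -1176941414442074112 / 389017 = -3025424118848.47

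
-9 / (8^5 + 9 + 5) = -9 / 32782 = -0.00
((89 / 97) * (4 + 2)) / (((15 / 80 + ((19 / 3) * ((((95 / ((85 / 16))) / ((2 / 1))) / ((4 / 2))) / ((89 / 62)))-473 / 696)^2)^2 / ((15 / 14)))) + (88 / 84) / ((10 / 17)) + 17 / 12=260432473393305462529057384555271 / 81444606583714948058460405988740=3.20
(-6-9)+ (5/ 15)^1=-44/ 3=-14.67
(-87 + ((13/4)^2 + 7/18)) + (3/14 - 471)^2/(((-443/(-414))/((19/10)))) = 6149575527443/15629040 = 393471.10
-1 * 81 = -81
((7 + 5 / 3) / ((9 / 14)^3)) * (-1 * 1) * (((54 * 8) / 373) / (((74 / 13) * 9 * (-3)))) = 7419776 / 30182787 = 0.25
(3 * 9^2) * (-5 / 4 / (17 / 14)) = -8505 / 34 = -250.15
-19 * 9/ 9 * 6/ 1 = -114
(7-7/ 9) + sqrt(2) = sqrt(2) + 56/ 9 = 7.64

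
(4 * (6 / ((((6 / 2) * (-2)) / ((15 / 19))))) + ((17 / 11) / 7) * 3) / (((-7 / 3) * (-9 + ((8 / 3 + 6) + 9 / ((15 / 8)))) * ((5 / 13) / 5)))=2135835 / 686147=3.11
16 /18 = 8 /9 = 0.89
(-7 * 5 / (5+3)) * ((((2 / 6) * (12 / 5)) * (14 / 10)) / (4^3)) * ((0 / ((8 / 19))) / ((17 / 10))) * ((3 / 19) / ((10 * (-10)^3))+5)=0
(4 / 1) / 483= 4 / 483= 0.01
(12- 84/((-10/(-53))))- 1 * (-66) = -1836/5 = -367.20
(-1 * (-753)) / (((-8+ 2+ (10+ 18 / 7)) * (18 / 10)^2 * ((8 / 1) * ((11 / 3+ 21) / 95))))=4172875 / 245088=17.03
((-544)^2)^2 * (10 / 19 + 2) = 221249977505.68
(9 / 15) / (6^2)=1 / 60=0.02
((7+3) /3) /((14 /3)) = 5 /7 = 0.71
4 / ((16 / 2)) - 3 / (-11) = 17 / 22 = 0.77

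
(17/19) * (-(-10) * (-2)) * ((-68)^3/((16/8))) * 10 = 28133389.47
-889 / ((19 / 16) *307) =-14224 / 5833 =-2.44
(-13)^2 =169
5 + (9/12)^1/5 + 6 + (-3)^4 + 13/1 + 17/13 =27679/260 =106.46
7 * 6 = 42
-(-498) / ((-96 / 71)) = -5893 / 16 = -368.31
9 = 9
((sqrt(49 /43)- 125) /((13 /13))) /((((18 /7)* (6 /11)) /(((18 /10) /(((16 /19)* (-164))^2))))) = -694925 /82624512 + 194579* sqrt(43) /17764270080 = -0.01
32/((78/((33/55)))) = 16/65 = 0.25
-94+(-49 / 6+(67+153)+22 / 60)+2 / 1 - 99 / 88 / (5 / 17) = 931 / 8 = 116.38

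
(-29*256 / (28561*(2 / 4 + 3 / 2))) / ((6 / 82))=-152192 / 85683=-1.78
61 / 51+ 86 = 4447 / 51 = 87.20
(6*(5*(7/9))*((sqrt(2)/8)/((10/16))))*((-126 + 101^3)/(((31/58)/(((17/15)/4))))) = 3604099.36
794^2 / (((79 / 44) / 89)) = 2468787376 / 79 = 31250473.11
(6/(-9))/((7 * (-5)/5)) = 2/21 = 0.10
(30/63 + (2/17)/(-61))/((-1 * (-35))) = 10328/762195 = 0.01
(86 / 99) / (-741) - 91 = -91.00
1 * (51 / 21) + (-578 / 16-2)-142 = -9951 / 56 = -177.70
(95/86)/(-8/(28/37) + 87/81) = -3591/30874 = -0.12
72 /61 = 1.18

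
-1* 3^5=-243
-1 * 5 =-5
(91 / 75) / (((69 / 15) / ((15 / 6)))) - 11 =-1427 / 138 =-10.34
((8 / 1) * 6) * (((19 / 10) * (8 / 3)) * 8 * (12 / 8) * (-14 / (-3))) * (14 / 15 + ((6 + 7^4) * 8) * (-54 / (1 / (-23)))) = 24428710964224 / 75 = 325716146189.65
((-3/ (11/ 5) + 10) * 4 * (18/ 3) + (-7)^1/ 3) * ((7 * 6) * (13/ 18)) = 615433/ 99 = 6216.49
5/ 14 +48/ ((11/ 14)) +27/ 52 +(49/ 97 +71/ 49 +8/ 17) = 2976080771/ 46218172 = 64.39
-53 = -53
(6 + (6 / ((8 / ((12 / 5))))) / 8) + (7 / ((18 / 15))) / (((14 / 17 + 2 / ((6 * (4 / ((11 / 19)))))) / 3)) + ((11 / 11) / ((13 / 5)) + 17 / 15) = 146629741 / 5271240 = 27.82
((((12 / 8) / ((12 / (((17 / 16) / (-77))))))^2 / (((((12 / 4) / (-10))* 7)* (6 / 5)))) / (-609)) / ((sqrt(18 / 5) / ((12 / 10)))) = 1445* sqrt(10) / 3726998618112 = 0.00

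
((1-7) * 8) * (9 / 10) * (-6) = 1296 / 5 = 259.20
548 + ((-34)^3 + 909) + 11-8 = -37844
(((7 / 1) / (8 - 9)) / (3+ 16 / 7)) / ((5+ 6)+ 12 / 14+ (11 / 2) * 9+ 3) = -686 / 33337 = -0.02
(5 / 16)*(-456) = -285 / 2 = -142.50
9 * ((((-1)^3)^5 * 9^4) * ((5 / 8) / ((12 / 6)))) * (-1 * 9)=2657205 / 16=166075.31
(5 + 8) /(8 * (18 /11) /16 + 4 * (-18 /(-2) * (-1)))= -143 /387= -0.37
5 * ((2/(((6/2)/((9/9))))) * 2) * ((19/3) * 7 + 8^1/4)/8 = 695/18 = 38.61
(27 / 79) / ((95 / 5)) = 27 / 1501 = 0.02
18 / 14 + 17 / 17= 16 / 7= 2.29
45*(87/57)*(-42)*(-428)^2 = -10040315040/19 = -528437633.68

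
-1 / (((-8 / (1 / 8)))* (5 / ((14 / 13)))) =0.00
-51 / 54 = -17 / 18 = -0.94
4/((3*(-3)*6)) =-2/27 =-0.07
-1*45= -45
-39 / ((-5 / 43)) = 1677 / 5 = 335.40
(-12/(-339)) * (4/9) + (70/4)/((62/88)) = 783586/31527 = 24.85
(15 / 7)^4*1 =50625 / 2401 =21.08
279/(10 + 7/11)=341/13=26.23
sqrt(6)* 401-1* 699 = -699 +401* sqrt(6) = 283.25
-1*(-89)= 89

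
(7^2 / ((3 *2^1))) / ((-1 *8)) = -49 / 48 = -1.02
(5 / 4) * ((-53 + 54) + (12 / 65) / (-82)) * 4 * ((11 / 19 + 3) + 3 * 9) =1544879 / 10127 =152.55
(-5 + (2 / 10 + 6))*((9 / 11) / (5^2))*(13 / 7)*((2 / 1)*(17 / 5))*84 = 286416 / 6875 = 41.66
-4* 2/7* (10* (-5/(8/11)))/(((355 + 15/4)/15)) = 6600/2009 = 3.29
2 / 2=1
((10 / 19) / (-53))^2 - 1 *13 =-13182537 / 1014049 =-13.00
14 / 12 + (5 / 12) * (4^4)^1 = 647 / 6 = 107.83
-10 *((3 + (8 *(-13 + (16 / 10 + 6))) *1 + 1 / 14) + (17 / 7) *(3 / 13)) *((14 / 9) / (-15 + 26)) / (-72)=-36007 / 46332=-0.78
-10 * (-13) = 130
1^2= 1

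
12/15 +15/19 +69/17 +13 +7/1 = 41422/1615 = 25.65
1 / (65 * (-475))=-1 / 30875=-0.00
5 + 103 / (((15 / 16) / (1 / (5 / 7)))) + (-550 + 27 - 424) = -59114 / 75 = -788.19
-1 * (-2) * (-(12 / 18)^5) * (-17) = 1088 / 243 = 4.48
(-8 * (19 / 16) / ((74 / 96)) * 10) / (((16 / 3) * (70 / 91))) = -2223 / 74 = -30.04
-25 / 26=-0.96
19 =19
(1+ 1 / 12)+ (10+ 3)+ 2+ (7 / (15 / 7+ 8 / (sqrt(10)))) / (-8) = 15.90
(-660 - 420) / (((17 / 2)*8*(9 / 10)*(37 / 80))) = -24000 / 629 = -38.16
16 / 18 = 0.89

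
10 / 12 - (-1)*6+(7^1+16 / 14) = 629 / 42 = 14.98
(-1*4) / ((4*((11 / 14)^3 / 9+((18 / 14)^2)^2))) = -172872 / 481709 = -0.36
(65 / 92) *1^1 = 65 / 92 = 0.71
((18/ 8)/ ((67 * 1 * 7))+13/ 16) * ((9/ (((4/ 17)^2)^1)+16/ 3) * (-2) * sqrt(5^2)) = -247129235/ 180096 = -1372.21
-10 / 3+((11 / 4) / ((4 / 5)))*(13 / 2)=19.01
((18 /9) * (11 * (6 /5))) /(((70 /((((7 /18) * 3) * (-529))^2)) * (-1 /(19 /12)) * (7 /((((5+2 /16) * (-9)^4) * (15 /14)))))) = -1170610070.52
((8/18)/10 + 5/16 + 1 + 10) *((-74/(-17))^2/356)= 658489/1089360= 0.60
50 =50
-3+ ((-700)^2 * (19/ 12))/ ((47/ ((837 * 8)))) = 5194979859/ 47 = 110531486.36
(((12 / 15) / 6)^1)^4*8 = 128 / 50625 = 0.00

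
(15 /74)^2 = 225 /5476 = 0.04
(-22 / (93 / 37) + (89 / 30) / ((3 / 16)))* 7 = 69034 / 1395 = 49.49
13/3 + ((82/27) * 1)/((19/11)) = 3125/513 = 6.09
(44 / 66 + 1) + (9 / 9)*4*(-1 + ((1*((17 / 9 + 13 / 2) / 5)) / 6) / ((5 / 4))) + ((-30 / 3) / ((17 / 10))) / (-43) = -642301 / 493425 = -1.30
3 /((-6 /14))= -7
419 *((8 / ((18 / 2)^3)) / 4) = 838 / 729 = 1.15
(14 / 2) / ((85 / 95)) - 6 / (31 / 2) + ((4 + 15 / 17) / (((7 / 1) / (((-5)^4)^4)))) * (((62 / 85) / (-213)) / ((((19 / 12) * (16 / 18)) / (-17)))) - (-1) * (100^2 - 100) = 21907611559830392 / 4976461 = 4402247211.39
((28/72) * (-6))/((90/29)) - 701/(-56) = 88951/7560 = 11.77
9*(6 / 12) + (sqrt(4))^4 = 41 / 2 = 20.50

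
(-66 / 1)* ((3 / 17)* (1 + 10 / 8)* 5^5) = -2784375 / 34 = -81893.38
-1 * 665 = -665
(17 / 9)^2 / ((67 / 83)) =23987 / 5427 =4.42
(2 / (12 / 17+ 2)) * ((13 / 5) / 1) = 221 / 115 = 1.92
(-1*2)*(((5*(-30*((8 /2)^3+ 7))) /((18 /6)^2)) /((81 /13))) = 92300 /243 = 379.84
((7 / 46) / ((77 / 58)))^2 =841 / 64009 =0.01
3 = 3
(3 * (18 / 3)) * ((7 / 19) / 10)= 63 / 95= 0.66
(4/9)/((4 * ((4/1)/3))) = 1/12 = 0.08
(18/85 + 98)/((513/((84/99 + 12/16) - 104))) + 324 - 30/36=873631087/2877930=303.56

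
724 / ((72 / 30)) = 905 / 3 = 301.67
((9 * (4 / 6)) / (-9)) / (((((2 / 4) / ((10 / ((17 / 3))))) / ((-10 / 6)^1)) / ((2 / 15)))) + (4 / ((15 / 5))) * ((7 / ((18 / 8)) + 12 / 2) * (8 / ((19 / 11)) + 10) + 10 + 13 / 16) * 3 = 577.01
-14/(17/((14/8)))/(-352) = 49/11968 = 0.00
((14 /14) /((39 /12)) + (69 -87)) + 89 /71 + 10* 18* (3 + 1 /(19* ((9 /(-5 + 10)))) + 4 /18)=9975473 /17537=568.82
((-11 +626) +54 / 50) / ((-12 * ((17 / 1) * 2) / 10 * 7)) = -151 / 70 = -2.16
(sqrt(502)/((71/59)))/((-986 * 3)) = -59 * sqrt(502)/210018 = -0.01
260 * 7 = 1820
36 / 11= 3.27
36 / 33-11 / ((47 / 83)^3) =-67940351 / 1142053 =-59.49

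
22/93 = 0.24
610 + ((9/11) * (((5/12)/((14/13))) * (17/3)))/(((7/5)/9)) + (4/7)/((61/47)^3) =608575114017/978742072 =621.79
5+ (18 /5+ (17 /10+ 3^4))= 91.30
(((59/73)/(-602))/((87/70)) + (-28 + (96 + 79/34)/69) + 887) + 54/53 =3250112281595/3772870826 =861.44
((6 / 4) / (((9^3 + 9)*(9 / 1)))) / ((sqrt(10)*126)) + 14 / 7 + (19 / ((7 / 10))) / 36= sqrt(10) / 5579280 + 347 / 126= 2.75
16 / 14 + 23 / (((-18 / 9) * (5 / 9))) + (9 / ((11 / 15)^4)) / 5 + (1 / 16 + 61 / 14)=-10440251 / 1171280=-8.91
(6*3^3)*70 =11340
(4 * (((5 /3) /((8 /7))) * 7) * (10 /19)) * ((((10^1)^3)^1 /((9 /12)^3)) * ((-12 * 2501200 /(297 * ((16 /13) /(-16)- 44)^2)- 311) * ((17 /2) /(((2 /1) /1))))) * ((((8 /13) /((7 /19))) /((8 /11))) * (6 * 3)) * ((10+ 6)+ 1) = -19096687532770400000 /345730437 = -55235771829.86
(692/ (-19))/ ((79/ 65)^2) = -2923700/ 118579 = -24.66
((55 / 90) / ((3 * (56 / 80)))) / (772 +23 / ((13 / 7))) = 65 / 175203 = 0.00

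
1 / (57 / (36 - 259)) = -223 / 57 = -3.91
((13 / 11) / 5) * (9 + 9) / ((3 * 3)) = 0.47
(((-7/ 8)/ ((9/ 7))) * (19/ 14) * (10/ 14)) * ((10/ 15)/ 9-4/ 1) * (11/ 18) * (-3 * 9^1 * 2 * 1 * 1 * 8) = -55385/ 81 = -683.77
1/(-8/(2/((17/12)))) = -3/17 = -0.18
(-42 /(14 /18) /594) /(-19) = 1 /209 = 0.00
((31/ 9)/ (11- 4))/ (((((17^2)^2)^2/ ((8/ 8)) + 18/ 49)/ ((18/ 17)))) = 434/ 5810805948659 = 0.00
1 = 1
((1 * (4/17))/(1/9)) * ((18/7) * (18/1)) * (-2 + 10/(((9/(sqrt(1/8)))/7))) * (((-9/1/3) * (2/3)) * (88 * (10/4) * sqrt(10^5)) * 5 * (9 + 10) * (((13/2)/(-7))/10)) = -63382176000 * sqrt(10)/833 + 17606160000 * sqrt(5)/119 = 90213631.29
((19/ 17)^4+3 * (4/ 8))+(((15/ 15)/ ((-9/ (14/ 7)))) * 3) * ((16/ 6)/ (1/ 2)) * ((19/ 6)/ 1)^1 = -36978233/ 4510134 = -8.20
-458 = -458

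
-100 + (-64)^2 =3996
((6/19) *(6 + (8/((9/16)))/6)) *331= 149612/171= 874.92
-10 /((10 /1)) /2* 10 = -5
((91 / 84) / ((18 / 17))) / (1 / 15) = 1105 / 72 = 15.35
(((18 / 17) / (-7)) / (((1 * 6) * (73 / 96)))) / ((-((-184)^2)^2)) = 9 / 311165282176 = 0.00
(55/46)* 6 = 165/23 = 7.17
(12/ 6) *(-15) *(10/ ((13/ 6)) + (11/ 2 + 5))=-5895/ 13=-453.46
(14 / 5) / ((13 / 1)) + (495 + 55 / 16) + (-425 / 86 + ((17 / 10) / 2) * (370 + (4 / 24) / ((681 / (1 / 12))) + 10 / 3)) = 444596488649 / 548177760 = 811.04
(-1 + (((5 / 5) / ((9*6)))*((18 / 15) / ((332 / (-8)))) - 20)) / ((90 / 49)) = -3843413 / 336150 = -11.43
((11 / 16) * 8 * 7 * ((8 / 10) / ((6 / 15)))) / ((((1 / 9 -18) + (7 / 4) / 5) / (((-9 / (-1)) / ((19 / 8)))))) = -12960 / 779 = -16.64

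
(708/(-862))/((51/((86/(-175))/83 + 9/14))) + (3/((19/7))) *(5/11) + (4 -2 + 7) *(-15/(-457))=8005290889699/10164939983275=0.79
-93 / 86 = -1.08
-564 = -564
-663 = -663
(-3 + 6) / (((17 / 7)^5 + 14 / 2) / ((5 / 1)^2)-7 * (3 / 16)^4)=27536588800 / 33507917997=0.82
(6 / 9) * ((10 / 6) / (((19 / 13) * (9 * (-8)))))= -65 / 6156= -0.01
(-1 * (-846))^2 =715716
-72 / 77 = -0.94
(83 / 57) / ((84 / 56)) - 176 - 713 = -151853 / 171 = -888.03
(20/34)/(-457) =-10/7769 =-0.00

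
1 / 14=0.07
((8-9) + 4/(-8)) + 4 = 5/2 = 2.50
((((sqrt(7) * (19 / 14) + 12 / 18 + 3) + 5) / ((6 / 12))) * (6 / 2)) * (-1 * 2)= -104-114 * sqrt(7) / 7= -147.09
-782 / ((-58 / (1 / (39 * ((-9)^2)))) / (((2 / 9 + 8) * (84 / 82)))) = 405076 / 11268153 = 0.04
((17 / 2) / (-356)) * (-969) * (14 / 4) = 115311 / 1424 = 80.98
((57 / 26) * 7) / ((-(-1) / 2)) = 399 / 13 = 30.69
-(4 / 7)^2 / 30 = -8 / 735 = -0.01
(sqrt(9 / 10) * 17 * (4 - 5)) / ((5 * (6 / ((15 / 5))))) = -1.61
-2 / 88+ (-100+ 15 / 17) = -99.14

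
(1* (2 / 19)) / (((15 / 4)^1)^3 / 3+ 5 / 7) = 896 / 155705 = 0.01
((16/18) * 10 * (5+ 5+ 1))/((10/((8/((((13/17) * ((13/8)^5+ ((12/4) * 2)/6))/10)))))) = 3921674240/47275137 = 82.95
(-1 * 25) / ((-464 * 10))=5 / 928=0.01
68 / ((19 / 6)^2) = 2448 / 361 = 6.78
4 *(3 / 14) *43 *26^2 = 174408 / 7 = 24915.43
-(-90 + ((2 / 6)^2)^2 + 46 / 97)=703307 / 7857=89.51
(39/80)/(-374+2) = -13/9920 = -0.00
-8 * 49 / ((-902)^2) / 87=-0.00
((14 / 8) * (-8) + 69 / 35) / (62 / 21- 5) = 1263 / 215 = 5.87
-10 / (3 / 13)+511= 1403 / 3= 467.67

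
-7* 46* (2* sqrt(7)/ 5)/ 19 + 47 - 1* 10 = 37 - 644* sqrt(7)/ 95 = 19.06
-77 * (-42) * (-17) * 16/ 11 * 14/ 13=-1119552/ 13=-86119.38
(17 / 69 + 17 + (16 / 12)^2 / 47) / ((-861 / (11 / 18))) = -924869 / 75390021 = -0.01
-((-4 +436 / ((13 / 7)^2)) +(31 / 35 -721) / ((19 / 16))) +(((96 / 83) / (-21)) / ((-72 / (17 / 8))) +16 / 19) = 81406444519 / 167903190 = 484.84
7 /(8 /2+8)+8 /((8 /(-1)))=-0.42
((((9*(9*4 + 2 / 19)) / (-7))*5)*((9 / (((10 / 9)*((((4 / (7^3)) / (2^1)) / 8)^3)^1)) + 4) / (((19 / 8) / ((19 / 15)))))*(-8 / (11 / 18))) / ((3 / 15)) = 35425596110994432 / 209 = 169500459861217.38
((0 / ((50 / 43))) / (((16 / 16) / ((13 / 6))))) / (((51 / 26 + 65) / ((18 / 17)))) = 0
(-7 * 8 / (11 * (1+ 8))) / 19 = -56 / 1881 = -0.03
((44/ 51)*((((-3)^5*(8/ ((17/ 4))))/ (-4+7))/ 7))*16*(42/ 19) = -3649536/ 5491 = -664.64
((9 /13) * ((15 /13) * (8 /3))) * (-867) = -312120 /169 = -1846.86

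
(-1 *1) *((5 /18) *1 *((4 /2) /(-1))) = 5 /9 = 0.56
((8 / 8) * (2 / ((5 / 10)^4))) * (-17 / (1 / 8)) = -4352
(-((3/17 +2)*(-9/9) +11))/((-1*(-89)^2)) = 150/134657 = 0.00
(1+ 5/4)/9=1/4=0.25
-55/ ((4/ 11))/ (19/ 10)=-3025/ 38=-79.61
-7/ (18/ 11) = -4.28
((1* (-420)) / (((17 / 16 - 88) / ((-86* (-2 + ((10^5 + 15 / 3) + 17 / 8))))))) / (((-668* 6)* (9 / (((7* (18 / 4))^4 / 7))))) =301072017150135 / 1858376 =162008128.15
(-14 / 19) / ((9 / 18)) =-28 / 19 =-1.47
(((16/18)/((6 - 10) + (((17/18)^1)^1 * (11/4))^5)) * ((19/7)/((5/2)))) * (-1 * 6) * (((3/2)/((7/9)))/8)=-661741830144/54127781198855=-0.01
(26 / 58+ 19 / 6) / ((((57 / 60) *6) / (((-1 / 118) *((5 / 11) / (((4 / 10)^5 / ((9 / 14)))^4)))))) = -1093246936798095703125 / 28809674220371968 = -37947.22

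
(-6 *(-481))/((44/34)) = 24531/11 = 2230.09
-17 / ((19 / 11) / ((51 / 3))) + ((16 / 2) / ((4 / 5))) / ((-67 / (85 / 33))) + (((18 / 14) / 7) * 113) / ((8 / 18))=-996295747 / 8233764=-121.00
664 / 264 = 83 / 33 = 2.52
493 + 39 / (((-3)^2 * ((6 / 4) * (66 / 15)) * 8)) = 390521 / 792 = 493.08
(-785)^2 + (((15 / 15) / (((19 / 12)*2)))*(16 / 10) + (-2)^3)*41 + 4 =58512563 / 95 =615921.72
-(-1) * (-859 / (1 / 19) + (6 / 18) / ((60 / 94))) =-1468843 / 90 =-16320.48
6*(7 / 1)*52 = 2184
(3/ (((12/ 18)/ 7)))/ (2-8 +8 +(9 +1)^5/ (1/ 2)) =63/ 400004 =0.00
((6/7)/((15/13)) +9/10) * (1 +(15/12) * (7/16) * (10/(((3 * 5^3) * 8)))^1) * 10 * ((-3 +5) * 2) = 88481/1344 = 65.83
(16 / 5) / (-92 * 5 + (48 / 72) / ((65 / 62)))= -78 / 11197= -0.01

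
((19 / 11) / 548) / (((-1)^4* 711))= 19 / 4285908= 0.00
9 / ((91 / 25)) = 225 / 91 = 2.47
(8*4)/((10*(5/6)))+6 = 246/25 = 9.84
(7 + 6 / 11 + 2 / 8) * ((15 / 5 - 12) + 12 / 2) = -1029 / 44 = -23.39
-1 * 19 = -19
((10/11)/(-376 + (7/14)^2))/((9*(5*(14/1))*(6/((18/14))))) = -2/2430351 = -0.00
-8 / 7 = -1.14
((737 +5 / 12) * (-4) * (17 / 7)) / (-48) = 150433 / 1008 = 149.24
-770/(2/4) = -1540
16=16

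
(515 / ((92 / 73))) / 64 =37595 / 5888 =6.39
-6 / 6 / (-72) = 1 / 72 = 0.01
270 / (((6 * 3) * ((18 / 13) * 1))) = 65 / 6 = 10.83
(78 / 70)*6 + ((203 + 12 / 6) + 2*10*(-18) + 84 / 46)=-117923 / 805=-146.49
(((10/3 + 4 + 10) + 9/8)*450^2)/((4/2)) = 1868906.25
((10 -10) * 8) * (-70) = 0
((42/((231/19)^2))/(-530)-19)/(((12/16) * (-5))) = 51177184/10100475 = 5.07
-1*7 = -7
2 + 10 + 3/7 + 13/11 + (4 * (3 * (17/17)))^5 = 248845.61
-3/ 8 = -0.38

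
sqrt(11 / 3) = sqrt(33) / 3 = 1.91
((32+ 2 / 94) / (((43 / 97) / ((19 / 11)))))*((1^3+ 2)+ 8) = 64505 / 47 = 1372.45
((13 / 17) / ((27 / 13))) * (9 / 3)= 169 / 153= 1.10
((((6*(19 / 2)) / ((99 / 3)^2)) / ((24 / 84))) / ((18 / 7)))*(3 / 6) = 931 / 26136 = 0.04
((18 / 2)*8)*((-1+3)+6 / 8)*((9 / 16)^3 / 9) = 8019 / 2048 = 3.92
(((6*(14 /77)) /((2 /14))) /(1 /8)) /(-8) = -84 /11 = -7.64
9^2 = 81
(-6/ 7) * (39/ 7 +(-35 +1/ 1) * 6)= 8334/ 49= 170.08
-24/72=-1/3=-0.33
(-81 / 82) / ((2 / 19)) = -1539 / 164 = -9.38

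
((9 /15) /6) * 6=3 /5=0.60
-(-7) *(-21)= -147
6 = 6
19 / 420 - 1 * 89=-37361 / 420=-88.95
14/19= 0.74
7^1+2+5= 14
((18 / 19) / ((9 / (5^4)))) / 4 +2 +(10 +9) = 1423 / 38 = 37.45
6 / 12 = 1 / 2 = 0.50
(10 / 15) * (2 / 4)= 1 / 3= 0.33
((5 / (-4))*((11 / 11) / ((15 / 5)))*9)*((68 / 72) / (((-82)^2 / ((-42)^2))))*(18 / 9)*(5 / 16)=-62475 / 107584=-0.58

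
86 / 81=1.06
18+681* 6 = 4104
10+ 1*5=15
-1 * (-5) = 5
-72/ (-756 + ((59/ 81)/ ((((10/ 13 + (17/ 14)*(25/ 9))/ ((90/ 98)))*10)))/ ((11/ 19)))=637560/ 6694133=0.10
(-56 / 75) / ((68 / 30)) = -28 / 85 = -0.33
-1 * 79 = -79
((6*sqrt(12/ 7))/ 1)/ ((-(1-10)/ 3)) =4*sqrt(21)/ 7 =2.62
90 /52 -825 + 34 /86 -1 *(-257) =-632647 /1118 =-565.87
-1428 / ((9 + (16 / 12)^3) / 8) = -308448 / 307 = -1004.72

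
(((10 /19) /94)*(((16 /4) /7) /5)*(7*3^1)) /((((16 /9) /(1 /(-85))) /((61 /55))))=-0.00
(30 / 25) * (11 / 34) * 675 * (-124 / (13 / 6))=-3314520 / 221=-14997.83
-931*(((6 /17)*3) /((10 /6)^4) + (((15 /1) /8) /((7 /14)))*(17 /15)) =-173591467 /42500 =-4084.51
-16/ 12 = -4/ 3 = -1.33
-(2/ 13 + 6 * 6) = -470/ 13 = -36.15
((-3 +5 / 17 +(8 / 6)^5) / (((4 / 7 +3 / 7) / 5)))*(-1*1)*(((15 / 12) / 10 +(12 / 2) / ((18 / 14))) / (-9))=1791125 / 446148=4.01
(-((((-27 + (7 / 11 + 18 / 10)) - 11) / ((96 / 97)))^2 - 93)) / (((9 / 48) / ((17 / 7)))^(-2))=-102304468161 / 14323302400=-7.14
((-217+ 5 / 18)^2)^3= 3524160684288108173401 / 34012224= 103614532360133.47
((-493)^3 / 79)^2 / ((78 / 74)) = 531230791277526013 / 243399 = 2182551248269.41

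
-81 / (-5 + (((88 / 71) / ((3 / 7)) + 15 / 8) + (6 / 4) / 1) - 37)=138024 / 60889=2.27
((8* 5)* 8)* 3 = 960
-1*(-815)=815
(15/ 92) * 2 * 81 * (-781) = -948915/ 46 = -20628.59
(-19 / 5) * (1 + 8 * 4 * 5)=-3059 / 5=-611.80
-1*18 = -18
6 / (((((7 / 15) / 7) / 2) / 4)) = 720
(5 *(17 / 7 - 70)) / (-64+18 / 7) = 11 / 2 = 5.50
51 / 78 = 17 / 26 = 0.65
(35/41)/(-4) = -35/164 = -0.21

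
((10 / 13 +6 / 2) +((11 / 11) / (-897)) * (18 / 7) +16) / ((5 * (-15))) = -0.26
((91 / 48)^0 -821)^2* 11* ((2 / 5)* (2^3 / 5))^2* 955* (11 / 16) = 9945495296 / 5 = 1989099059.20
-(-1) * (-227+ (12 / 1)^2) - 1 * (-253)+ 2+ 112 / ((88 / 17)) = 2130 / 11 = 193.64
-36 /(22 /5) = -90 /11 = -8.18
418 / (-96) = -4.35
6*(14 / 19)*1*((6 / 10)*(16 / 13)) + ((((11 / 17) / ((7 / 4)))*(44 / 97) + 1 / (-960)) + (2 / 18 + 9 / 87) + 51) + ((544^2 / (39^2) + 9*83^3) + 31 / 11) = 175242817812093896951 / 34051964506560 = 5146335.03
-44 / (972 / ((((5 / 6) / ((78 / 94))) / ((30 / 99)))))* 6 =-5687 / 6318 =-0.90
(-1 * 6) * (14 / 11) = -84 / 11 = -7.64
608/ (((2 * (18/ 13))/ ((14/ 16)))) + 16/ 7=12247/ 63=194.40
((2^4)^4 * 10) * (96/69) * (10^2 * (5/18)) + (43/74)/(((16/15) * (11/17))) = 68283271389755/2695968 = 25327923.55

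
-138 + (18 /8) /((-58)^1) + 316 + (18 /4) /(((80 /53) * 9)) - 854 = -3135283 /4640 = -675.71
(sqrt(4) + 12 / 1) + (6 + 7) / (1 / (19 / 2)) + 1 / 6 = 413 / 3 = 137.67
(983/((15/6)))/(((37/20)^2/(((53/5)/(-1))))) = -1667168/1369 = -1217.80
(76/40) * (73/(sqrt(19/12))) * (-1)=-73 * sqrt(57)/5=-110.23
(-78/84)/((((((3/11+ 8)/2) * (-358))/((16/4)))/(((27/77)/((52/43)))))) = 1161/1596322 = 0.00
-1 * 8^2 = -64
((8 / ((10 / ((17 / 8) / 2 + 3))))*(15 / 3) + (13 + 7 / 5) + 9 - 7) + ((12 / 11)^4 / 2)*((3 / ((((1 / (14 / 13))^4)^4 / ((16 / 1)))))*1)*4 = 477.67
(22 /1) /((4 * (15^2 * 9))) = 11 /4050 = 0.00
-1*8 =-8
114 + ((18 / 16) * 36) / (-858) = 65181 / 572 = 113.95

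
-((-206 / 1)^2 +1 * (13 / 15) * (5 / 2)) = -42438.17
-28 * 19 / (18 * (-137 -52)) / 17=0.01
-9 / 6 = -3 / 2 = -1.50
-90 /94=-45 /47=-0.96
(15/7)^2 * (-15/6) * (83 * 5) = -466875/98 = -4764.03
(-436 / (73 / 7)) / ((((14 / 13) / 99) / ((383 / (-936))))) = 459217 / 292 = 1572.66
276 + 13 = 289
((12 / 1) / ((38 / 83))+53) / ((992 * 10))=0.01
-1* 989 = -989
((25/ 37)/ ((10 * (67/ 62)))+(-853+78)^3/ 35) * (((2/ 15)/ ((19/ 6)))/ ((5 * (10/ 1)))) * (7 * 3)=-276944582448/ 1177525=-235192.10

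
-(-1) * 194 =194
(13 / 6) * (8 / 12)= 13 / 9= 1.44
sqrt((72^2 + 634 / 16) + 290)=39 * sqrt(58) / 4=74.25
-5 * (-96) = 480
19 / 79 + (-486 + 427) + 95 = 2863 / 79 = 36.24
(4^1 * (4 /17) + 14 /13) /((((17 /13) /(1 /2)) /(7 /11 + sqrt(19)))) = 3.85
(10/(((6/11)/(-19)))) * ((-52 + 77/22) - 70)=82555/2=41277.50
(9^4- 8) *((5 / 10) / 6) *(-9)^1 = -19659 / 4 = -4914.75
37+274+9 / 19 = 5918 / 19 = 311.47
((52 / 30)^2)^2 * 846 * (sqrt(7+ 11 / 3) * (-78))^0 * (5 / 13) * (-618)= -680683328 / 375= -1815155.54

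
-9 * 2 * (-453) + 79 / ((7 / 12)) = 58026 / 7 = 8289.43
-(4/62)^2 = -4/961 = -0.00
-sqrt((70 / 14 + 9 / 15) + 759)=-sqrt(19115) / 5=-27.65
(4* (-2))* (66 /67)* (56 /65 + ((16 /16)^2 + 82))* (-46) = 132393888 /4355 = 30400.43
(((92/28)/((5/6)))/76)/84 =23/37240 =0.00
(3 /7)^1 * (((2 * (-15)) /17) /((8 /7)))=-45 /68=-0.66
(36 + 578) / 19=614 / 19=32.32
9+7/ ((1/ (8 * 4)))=233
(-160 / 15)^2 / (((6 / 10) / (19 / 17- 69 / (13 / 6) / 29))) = 3.70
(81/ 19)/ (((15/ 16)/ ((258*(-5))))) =-111456/ 19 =-5866.11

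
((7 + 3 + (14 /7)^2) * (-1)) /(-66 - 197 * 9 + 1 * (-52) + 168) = 14 /1723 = 0.01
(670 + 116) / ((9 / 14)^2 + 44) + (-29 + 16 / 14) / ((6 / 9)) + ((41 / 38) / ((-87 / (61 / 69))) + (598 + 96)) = 4655852524744 / 6950063295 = 669.90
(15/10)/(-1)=-3/2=-1.50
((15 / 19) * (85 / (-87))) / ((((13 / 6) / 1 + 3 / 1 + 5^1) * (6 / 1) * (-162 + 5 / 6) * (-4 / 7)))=-8925 / 65003674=-0.00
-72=-72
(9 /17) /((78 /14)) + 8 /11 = 1999 /2431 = 0.82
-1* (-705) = 705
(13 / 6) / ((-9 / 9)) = -13 / 6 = -2.17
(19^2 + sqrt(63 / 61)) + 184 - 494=52.02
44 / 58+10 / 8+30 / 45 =931 / 348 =2.68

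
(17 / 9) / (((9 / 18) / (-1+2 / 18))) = -272 / 81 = -3.36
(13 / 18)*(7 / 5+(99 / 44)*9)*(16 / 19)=11258 / 855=13.17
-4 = -4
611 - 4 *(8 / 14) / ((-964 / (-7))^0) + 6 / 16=609.09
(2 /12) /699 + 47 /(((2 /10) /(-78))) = -76876019 /4194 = -18330.00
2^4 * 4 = 64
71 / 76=0.93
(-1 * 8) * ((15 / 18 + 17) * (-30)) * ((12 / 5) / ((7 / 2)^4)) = 164352 / 2401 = 68.45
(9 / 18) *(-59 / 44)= -59 / 88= -0.67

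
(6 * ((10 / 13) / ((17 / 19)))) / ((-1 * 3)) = -380 / 221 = -1.72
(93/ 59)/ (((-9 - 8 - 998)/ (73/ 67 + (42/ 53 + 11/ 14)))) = -12333939/ 2977122890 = -0.00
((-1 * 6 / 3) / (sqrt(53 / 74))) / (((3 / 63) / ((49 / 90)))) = -343 * sqrt(3922) / 795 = -27.02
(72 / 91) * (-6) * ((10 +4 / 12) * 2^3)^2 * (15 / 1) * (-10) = 442828800 / 91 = 4866250.55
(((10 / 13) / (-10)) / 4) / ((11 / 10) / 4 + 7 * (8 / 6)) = -30 / 14989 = -0.00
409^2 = 167281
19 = 19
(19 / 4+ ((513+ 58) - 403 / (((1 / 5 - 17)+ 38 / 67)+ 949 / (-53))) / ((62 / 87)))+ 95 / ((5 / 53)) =1580568767 / 863908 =1829.56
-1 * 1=-1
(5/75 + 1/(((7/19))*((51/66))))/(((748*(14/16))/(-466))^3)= -5172263301952/4003659732765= -1.29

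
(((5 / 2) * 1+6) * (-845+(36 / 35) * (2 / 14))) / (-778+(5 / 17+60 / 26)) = 777657673 / 83967870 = 9.26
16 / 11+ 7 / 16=333 / 176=1.89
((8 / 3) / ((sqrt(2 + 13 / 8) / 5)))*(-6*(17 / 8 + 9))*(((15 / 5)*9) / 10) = -4806*sqrt(58) / 29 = -1262.12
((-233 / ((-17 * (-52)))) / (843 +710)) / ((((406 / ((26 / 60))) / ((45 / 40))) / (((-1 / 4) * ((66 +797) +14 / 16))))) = 4830789 / 109760573440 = 0.00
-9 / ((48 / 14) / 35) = -735 / 8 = -91.88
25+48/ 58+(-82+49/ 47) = -75142/ 1363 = -55.13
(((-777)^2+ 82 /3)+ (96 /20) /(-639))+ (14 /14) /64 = 41152032233 /68160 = 603756.34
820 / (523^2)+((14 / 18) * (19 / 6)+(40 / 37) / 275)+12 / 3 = 194472673063 / 30058101810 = 6.47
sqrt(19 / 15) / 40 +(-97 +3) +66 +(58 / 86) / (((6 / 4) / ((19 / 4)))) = -6673 / 258 +sqrt(285) / 600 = -25.84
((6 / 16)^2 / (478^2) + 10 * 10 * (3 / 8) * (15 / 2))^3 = 69564056288694928990877016729 / 3126851826478980530176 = 22247314.60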